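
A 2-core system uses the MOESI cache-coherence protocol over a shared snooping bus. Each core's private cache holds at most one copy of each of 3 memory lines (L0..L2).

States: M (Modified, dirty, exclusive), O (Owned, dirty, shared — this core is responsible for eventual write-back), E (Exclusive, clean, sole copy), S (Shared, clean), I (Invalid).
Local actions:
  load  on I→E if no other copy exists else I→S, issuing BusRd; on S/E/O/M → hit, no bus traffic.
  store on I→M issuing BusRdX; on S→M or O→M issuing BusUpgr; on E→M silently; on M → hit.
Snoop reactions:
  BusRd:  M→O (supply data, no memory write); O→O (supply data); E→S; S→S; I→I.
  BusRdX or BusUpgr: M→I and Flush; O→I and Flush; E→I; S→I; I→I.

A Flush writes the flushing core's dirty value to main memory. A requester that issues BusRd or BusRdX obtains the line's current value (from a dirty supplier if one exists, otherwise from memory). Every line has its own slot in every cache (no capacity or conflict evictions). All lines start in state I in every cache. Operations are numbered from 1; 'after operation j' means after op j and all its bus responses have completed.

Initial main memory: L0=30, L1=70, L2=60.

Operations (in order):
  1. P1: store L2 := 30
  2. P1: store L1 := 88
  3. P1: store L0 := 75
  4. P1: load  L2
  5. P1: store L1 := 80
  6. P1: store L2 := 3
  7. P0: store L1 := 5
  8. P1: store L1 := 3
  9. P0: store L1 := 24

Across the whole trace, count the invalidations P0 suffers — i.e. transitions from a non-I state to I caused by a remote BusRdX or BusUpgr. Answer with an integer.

invalidations = 1

step 1: P1: store L2 := 30  ⟶  IM  (L2)  txn=BusRdX  M[L2]=60
step 2: P1: store L1 := 88  ⟶  IM  (L1)  txn=BusRdX  M[L1]=70
step 3: P1: store L0 := 75  ⟶  IM  (L0)  txn=BusRdX  M[L0]=30
step 4: P1: load  L2  ⟶  IM  (L2)  txn=∅  M[L2]=60
step 5: P1: store L1 := 80  ⟶  IM  (L1)  txn=∅  M[L1]=70
step 6: P1: store L2 := 3  ⟶  IM  (L2)  txn=∅  M[L2]=60
step 7: P0: store L1 := 5  ⟶  MI  (L1)  txn=BusRdX+Flush  M[L1]=80
step 8: P1: store L1 := 3  ⟶  IM  (L1)  txn=BusRdX+Flush  M[L1]=5
step 9: P0: store L1 := 24  ⟶  MI  (L1)  txn=BusRdX+Flush  M[L1]=3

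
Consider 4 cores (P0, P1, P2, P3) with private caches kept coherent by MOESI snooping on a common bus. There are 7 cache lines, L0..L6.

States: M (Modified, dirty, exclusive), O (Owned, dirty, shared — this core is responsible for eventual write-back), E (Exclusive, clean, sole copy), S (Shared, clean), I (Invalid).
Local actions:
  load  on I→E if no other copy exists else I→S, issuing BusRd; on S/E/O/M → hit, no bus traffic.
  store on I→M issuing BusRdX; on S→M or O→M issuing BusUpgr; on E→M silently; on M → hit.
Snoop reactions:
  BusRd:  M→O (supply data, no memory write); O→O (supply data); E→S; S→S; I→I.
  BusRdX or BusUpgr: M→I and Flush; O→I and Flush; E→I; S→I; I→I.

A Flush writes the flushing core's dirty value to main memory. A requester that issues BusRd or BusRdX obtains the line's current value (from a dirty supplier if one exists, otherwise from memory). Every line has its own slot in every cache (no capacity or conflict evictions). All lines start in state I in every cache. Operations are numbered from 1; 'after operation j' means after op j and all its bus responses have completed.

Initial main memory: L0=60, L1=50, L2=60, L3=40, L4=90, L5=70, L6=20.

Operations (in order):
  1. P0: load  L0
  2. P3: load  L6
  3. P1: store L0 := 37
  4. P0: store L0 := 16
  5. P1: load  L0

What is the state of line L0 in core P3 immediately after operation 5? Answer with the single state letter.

1. P0: load  L0  bus=[BusRd]  L0: P0=E P1=I P2=I P3=I  mem[L0]=60
2. P3: load  L6  bus=[BusRd]  L6: P0=I P1=I P2=I P3=E  mem[L6]=20
3. P1: store L0 := 37  bus=[BusRdX]  L0: P0=I P1=M P2=I P3=I  mem[L0]=60
4. P0: store L0 := 16  bus=[BusRdX,Flush]  L0: P0=M P1=I P2=I P3=I  mem[L0]=37
5. P1: load  L0  bus=[BusRd]  L0: P0=O P1=S P2=I P3=I  mem[L0]=37

state = I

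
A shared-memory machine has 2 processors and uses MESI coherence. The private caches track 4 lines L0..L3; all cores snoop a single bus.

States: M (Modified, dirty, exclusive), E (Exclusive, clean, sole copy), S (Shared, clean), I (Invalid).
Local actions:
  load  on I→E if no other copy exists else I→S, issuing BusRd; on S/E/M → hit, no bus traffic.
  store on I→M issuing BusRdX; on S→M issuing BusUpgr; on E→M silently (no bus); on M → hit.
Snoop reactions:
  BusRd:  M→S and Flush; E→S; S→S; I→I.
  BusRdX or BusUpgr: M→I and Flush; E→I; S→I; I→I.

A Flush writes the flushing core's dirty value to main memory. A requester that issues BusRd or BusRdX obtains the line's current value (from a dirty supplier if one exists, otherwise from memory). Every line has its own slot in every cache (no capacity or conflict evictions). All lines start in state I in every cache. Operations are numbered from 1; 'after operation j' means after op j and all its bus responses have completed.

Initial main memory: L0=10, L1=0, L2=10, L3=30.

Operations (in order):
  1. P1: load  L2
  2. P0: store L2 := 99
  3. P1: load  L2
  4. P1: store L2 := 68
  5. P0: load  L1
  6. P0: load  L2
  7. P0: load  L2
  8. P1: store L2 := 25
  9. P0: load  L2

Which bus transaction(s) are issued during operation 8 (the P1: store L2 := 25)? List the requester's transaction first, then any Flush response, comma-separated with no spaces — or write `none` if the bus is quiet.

bus = BusUpgr

[1] P1: load  L2 | P0:I, P1:E(10) | bus: BusRd
[2] P0: store L2 := 99 | P0:M(99), P1:I | bus: BusRdX
[3] P1: load  L2 | P0:S(99), P1:S(99) | bus: BusRd,Flush
[4] P1: store L2 := 68 | P0:I, P1:M(68) | bus: BusUpgr
[5] P0: load  L1 | P0:E(0), P1:I | bus: BusRd
[6] P0: load  L2 | P0:S(68), P1:S(68) | bus: BusRd,Flush
[7] P0: load  L2 | P0:S(68), P1:S(68) | bus: none
[8] P1: store L2 := 25 | P0:I, P1:M(25) | bus: BusUpgr
[9] P0: load  L2 | P0:S(25), P1:S(25) | bus: BusRd,Flush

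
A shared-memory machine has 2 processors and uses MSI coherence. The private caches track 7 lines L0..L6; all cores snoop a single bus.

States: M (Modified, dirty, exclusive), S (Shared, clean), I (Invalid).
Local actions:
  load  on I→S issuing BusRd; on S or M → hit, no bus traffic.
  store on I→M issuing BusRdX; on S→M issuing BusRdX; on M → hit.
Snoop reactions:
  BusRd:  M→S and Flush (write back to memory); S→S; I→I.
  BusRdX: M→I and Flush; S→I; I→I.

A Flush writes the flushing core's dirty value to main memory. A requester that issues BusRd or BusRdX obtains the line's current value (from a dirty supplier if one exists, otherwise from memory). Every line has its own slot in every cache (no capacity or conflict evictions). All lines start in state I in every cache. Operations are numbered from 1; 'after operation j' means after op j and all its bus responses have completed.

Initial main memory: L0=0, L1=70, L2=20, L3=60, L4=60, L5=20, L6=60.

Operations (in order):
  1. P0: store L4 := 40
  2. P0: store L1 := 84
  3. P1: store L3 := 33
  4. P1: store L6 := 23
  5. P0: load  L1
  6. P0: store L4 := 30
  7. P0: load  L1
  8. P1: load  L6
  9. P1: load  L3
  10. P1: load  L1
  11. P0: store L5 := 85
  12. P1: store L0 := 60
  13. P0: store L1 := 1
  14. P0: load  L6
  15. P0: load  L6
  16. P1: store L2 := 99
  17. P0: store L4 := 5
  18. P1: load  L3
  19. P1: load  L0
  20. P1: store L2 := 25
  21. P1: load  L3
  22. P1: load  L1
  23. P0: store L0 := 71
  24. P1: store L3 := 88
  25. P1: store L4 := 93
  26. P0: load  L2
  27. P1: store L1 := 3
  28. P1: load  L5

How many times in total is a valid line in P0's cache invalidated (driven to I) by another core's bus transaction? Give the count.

invalidations = 2

step 1: P0: store L4 := 40  ⟶  MI  (L4)  txn=BusRdX  M[L4]=60
step 2: P0: store L1 := 84  ⟶  MI  (L1)  txn=BusRdX  M[L1]=70
step 3: P1: store L3 := 33  ⟶  IM  (L3)  txn=BusRdX  M[L3]=60
step 4: P1: store L6 := 23  ⟶  IM  (L6)  txn=BusRdX  M[L6]=60
step 5: P0: load  L1  ⟶  MI  (L1)  txn=∅  M[L1]=70
step 6: P0: store L4 := 30  ⟶  MI  (L4)  txn=∅  M[L4]=60
step 7: P0: load  L1  ⟶  MI  (L1)  txn=∅  M[L1]=70
step 8: P1: load  L6  ⟶  IM  (L6)  txn=∅  M[L6]=60
step 9: P1: load  L3  ⟶  IM  (L3)  txn=∅  M[L3]=60
step 10: P1: load  L1  ⟶  SS  (L1)  txn=BusRd+Flush  M[L1]=84
step 11: P0: store L5 := 85  ⟶  MI  (L5)  txn=BusRdX  M[L5]=20
step 12: P1: store L0 := 60  ⟶  IM  (L0)  txn=BusRdX  M[L0]=0
step 13: P0: store L1 := 1  ⟶  MI  (L1)  txn=BusRdX  M[L1]=84
step 14: P0: load  L6  ⟶  SS  (L6)  txn=BusRd+Flush  M[L6]=23
step 15: P0: load  L6  ⟶  SS  (L6)  txn=∅  M[L6]=23
step 16: P1: store L2 := 99  ⟶  IM  (L2)  txn=BusRdX  M[L2]=20
step 17: P0: store L4 := 5  ⟶  MI  (L4)  txn=∅  M[L4]=60
step 18: P1: load  L3  ⟶  IM  (L3)  txn=∅  M[L3]=60
step 19: P1: load  L0  ⟶  IM  (L0)  txn=∅  M[L0]=0
step 20: P1: store L2 := 25  ⟶  IM  (L2)  txn=∅  M[L2]=20
step 21: P1: load  L3  ⟶  IM  (L3)  txn=∅  M[L3]=60
step 22: P1: load  L1  ⟶  SS  (L1)  txn=BusRd+Flush  M[L1]=1
step 23: P0: store L0 := 71  ⟶  MI  (L0)  txn=BusRdX+Flush  M[L0]=60
step 24: P1: store L3 := 88  ⟶  IM  (L3)  txn=∅  M[L3]=60
step 25: P1: store L4 := 93  ⟶  IM  (L4)  txn=BusRdX+Flush  M[L4]=5
step 26: P0: load  L2  ⟶  SS  (L2)  txn=BusRd+Flush  M[L2]=25
step 27: P1: store L1 := 3  ⟶  IM  (L1)  txn=BusRdX  M[L1]=1
step 28: P1: load  L5  ⟶  SS  (L5)  txn=BusRd+Flush  M[L5]=85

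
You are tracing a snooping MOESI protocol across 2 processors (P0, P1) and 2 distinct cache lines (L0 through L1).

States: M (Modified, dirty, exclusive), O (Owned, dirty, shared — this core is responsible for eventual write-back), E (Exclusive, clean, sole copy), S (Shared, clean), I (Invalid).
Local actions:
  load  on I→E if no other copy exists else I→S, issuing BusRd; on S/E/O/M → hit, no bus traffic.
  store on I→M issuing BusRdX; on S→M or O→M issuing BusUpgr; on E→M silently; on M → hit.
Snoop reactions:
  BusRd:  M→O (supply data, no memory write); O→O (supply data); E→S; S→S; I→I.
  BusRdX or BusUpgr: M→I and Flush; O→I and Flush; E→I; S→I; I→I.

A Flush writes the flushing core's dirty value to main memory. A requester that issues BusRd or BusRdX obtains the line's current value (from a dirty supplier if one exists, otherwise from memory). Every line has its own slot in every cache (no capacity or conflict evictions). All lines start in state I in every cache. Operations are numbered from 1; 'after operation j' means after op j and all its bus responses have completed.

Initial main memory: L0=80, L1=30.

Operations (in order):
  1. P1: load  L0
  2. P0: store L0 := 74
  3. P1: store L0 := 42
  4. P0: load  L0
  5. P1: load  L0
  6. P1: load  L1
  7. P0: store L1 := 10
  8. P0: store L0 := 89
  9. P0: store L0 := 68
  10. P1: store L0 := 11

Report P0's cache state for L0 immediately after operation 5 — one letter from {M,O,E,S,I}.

state = S

  op1 P1: load  L0 → I/E on L0; bus BusRd; mem=80
  op2 P0: store L0 := 74 → M/I on L0; bus BusRdX; mem=80
  op3 P1: store L0 := 42 → I/M on L0; bus BusRdX Flush; mem=74
  op4 P0: load  L0 → S/O on L0; bus BusRd; mem=74
  op5 P1: load  L0 → S/O on L0; bus (none); mem=74
  op6 P1: load  L1 → I/E on L1; bus BusRd; mem=30
  op7 P0: store L1 := 10 → M/I on L1; bus BusRdX; mem=30
  op8 P0: store L0 := 89 → M/I on L0; bus BusUpgr Flush; mem=42
  op9 P0: store L0 := 68 → M/I on L0; bus (none); mem=42
  op10 P1: store L0 := 11 → I/M on L0; bus BusRdX Flush; mem=68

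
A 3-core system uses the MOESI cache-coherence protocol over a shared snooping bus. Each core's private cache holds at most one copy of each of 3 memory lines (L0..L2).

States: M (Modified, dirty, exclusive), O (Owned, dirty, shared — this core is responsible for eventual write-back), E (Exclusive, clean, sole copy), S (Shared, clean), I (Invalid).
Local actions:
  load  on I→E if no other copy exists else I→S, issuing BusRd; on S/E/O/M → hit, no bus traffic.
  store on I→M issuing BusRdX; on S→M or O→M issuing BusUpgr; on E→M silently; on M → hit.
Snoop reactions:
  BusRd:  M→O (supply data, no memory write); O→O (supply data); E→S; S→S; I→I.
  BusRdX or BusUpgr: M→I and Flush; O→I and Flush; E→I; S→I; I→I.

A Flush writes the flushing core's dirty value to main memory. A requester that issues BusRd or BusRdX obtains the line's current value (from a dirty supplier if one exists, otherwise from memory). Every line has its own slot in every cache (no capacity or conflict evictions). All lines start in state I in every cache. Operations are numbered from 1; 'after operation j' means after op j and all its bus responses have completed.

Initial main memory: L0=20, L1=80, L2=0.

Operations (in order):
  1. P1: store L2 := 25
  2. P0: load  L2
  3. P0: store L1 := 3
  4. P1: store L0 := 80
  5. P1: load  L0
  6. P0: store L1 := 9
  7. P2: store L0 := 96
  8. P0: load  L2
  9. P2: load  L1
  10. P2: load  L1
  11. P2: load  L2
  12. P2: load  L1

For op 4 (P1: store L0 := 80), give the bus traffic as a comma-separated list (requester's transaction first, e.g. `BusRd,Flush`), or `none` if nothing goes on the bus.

1. P1: store L2 := 25  bus=[BusRdX]  L2: P0=I P1=M P2=I  mem[L2]=0
2. P0: load  L2  bus=[BusRd]  L2: P0=S P1=O P2=I  mem[L2]=0
3. P0: store L1 := 3  bus=[BusRdX]  L1: P0=M P1=I P2=I  mem[L1]=80
4. P1: store L0 := 80  bus=[BusRdX]  L0: P0=I P1=M P2=I  mem[L0]=20
5. P1: load  L0  bus=[-]  L0: P0=I P1=M P2=I  mem[L0]=20
6. P0: store L1 := 9  bus=[-]  L1: P0=M P1=I P2=I  mem[L1]=80
7. P2: store L0 := 96  bus=[BusRdX,Flush]  L0: P0=I P1=I P2=M  mem[L0]=80
8. P0: load  L2  bus=[-]  L2: P0=S P1=O P2=I  mem[L2]=0
9. P2: load  L1  bus=[BusRd]  L1: P0=O P1=I P2=S  mem[L1]=80
10. P2: load  L1  bus=[-]  L1: P0=O P1=I P2=S  mem[L1]=80
11. P2: load  L2  bus=[BusRd]  L2: P0=S P1=O P2=S  mem[L2]=0
12. P2: load  L1  bus=[-]  L1: P0=O P1=I P2=S  mem[L1]=80

bus = BusRdX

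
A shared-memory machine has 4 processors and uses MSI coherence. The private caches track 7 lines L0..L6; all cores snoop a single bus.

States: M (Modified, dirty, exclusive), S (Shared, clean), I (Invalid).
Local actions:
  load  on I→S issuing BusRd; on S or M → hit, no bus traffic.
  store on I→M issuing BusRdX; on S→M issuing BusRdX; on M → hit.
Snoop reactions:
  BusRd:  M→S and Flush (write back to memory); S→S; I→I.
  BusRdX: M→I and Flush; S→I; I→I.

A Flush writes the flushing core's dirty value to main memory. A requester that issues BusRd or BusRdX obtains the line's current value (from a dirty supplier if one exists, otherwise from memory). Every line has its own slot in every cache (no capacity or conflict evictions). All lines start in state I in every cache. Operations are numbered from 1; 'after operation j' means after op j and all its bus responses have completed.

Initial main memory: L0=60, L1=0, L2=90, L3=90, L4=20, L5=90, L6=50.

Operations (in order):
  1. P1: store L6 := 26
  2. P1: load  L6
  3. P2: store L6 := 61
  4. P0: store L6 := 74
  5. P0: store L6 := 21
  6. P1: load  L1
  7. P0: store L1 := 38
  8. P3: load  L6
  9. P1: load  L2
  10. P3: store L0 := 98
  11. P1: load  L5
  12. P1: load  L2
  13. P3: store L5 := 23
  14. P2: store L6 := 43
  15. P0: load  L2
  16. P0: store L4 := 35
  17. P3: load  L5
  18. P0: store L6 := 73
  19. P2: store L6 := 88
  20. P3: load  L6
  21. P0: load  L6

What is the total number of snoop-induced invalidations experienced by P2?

  op1 P1: store L6 := 26 → I/M/I/I on L6; bus BusRdX; mem=50
  op2 P1: load  L6 → I/M/I/I on L6; bus (none); mem=50
  op3 P2: store L6 := 61 → I/I/M/I on L6; bus BusRdX Flush; mem=26
  op4 P0: store L6 := 74 → M/I/I/I on L6; bus BusRdX Flush; mem=61
  op5 P0: store L6 := 21 → M/I/I/I on L6; bus (none); mem=61
  op6 P1: load  L1 → I/S/I/I on L1; bus BusRd; mem=0
  op7 P0: store L1 := 38 → M/I/I/I on L1; bus BusRdX; mem=0
  op8 P3: load  L6 → S/I/I/S on L6; bus BusRd Flush; mem=21
  op9 P1: load  L2 → I/S/I/I on L2; bus BusRd; mem=90
  op10 P3: store L0 := 98 → I/I/I/M on L0; bus BusRdX; mem=60
  op11 P1: load  L5 → I/S/I/I on L5; bus BusRd; mem=90
  op12 P1: load  L2 → I/S/I/I on L2; bus (none); mem=90
  op13 P3: store L5 := 23 → I/I/I/M on L5; bus BusRdX; mem=90
  op14 P2: store L6 := 43 → I/I/M/I on L6; bus BusRdX; mem=21
  op15 P0: load  L2 → S/S/I/I on L2; bus BusRd; mem=90
  op16 P0: store L4 := 35 → M/I/I/I on L4; bus BusRdX; mem=20
  op17 P3: load  L5 → I/I/I/M on L5; bus (none); mem=90
  op18 P0: store L6 := 73 → M/I/I/I on L6; bus BusRdX Flush; mem=43
  op19 P2: store L6 := 88 → I/I/M/I on L6; bus BusRdX Flush; mem=73
  op20 P3: load  L6 → I/I/S/S on L6; bus BusRd Flush; mem=88
  op21 P0: load  L6 → S/I/S/S on L6; bus BusRd; mem=88

invalidations = 2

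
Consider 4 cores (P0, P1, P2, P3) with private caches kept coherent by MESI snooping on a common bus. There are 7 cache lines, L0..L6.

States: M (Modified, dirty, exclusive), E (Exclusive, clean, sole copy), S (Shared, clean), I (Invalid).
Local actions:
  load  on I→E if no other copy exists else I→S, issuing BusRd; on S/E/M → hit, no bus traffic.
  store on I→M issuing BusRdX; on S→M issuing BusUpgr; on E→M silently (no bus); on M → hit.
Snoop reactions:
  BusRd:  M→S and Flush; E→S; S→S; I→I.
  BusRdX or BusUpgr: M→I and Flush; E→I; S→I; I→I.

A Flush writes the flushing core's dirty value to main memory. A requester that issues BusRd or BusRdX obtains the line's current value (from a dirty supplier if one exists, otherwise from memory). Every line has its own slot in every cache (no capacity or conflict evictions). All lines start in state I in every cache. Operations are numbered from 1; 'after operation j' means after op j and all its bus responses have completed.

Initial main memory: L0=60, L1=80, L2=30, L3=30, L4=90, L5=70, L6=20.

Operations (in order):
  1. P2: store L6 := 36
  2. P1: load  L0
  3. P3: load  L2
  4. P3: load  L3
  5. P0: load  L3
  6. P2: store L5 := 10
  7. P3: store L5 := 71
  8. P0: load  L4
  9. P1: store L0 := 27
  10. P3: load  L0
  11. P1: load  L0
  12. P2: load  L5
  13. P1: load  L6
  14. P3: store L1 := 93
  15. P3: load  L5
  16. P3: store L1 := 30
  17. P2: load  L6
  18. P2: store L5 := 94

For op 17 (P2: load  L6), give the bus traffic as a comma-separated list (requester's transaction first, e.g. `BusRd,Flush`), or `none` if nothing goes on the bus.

bus = none

step 1: P2: store L6 := 36  ⟶  IIMI  (L6)  txn=BusRdX  M[L6]=20
step 2: P1: load  L0  ⟶  IEII  (L0)  txn=BusRd  M[L0]=60
step 3: P3: load  L2  ⟶  IIIE  (L2)  txn=BusRd  M[L2]=30
step 4: P3: load  L3  ⟶  IIIE  (L3)  txn=BusRd  M[L3]=30
step 5: P0: load  L3  ⟶  SIIS  (L3)  txn=BusRd  M[L3]=30
step 6: P2: store L5 := 10  ⟶  IIMI  (L5)  txn=BusRdX  M[L5]=70
step 7: P3: store L5 := 71  ⟶  IIIM  (L5)  txn=BusRdX+Flush  M[L5]=10
step 8: P0: load  L4  ⟶  EIII  (L4)  txn=BusRd  M[L4]=90
step 9: P1: store L0 := 27  ⟶  IMII  (L0)  txn=∅  M[L0]=60
step 10: P3: load  L0  ⟶  ISIS  (L0)  txn=BusRd+Flush  M[L0]=27
step 11: P1: load  L0  ⟶  ISIS  (L0)  txn=∅  M[L0]=27
step 12: P2: load  L5  ⟶  IISS  (L5)  txn=BusRd+Flush  M[L5]=71
step 13: P1: load  L6  ⟶  ISSI  (L6)  txn=BusRd+Flush  M[L6]=36
step 14: P3: store L1 := 93  ⟶  IIIM  (L1)  txn=BusRdX  M[L1]=80
step 15: P3: load  L5  ⟶  IISS  (L5)  txn=∅  M[L5]=71
step 16: P3: store L1 := 30  ⟶  IIIM  (L1)  txn=∅  M[L1]=80
step 17: P2: load  L6  ⟶  ISSI  (L6)  txn=∅  M[L6]=36
step 18: P2: store L5 := 94  ⟶  IIMI  (L5)  txn=BusUpgr  M[L5]=71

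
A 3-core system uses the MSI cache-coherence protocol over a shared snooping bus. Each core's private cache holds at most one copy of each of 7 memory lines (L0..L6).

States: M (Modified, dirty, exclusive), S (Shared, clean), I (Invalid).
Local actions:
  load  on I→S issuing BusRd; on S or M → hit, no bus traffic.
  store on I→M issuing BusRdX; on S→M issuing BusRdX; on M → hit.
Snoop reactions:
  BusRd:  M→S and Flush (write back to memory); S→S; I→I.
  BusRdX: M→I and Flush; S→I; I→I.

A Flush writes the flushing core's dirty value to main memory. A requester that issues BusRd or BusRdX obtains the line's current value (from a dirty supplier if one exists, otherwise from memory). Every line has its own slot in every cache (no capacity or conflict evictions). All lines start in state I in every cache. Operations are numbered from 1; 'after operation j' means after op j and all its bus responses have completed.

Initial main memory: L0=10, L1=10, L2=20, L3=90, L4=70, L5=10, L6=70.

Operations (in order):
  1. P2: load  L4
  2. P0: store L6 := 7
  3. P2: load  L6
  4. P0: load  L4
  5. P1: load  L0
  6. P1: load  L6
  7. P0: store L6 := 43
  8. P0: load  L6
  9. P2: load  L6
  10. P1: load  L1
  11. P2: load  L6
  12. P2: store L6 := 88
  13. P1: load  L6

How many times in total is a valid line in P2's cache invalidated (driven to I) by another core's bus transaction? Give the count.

invalidations = 1

step 1: P2: load  L4  ⟶  IIS  (L4)  txn=BusRd  M[L4]=70
step 2: P0: store L6 := 7  ⟶  MII  (L6)  txn=BusRdX  M[L6]=70
step 3: P2: load  L6  ⟶  SIS  (L6)  txn=BusRd+Flush  M[L6]=7
step 4: P0: load  L4  ⟶  SIS  (L4)  txn=BusRd  M[L4]=70
step 5: P1: load  L0  ⟶  ISI  (L0)  txn=BusRd  M[L0]=10
step 6: P1: load  L6  ⟶  SSS  (L6)  txn=BusRd  M[L6]=7
step 7: P0: store L6 := 43  ⟶  MII  (L6)  txn=BusRdX  M[L6]=7
step 8: P0: load  L6  ⟶  MII  (L6)  txn=∅  M[L6]=7
step 9: P2: load  L6  ⟶  SIS  (L6)  txn=BusRd+Flush  M[L6]=43
step 10: P1: load  L1  ⟶  ISI  (L1)  txn=BusRd  M[L1]=10
step 11: P2: load  L6  ⟶  SIS  (L6)  txn=∅  M[L6]=43
step 12: P2: store L6 := 88  ⟶  IIM  (L6)  txn=BusRdX  M[L6]=43
step 13: P1: load  L6  ⟶  ISS  (L6)  txn=BusRd+Flush  M[L6]=88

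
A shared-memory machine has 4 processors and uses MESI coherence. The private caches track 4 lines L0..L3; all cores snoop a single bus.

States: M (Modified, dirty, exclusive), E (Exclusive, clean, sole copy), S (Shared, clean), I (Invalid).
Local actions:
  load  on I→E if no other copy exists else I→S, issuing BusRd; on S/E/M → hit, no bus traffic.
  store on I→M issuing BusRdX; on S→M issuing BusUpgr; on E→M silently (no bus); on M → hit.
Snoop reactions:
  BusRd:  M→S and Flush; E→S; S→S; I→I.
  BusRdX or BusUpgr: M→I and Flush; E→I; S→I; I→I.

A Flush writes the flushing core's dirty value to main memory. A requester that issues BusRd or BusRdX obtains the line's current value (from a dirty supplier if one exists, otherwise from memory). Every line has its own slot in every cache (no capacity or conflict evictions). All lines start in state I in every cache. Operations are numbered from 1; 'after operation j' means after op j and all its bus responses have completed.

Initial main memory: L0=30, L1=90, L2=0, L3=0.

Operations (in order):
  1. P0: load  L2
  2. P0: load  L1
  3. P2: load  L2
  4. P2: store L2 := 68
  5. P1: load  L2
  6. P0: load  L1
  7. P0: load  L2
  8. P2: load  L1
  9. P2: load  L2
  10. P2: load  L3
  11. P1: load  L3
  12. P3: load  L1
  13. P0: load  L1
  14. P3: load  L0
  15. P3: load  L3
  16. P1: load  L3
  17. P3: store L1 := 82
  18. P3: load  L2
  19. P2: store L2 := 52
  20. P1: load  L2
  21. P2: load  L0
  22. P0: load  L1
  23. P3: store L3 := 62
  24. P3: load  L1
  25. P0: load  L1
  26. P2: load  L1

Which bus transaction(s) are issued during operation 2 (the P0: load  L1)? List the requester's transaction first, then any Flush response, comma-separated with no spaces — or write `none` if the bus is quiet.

step 1: P0: load  L2  ⟶  EIII  (L2)  txn=BusRd  M[L2]=0
step 2: P0: load  L1  ⟶  EIII  (L1)  txn=BusRd  M[L1]=90
step 3: P2: load  L2  ⟶  SISI  (L2)  txn=BusRd  M[L2]=0
step 4: P2: store L2 := 68  ⟶  IIMI  (L2)  txn=BusUpgr  M[L2]=0
step 5: P1: load  L2  ⟶  ISSI  (L2)  txn=BusRd+Flush  M[L2]=68
step 6: P0: load  L1  ⟶  EIII  (L1)  txn=∅  M[L1]=90
step 7: P0: load  L2  ⟶  SSSI  (L2)  txn=BusRd  M[L2]=68
step 8: P2: load  L1  ⟶  SISI  (L1)  txn=BusRd  M[L1]=90
step 9: P2: load  L2  ⟶  SSSI  (L2)  txn=∅  M[L2]=68
step 10: P2: load  L3  ⟶  IIEI  (L3)  txn=BusRd  M[L3]=0
step 11: P1: load  L3  ⟶  ISSI  (L3)  txn=BusRd  M[L3]=0
step 12: P3: load  L1  ⟶  SISS  (L1)  txn=BusRd  M[L1]=90
step 13: P0: load  L1  ⟶  SISS  (L1)  txn=∅  M[L1]=90
step 14: P3: load  L0  ⟶  IIIE  (L0)  txn=BusRd  M[L0]=30
step 15: P3: load  L3  ⟶  ISSS  (L3)  txn=BusRd  M[L3]=0
step 16: P1: load  L3  ⟶  ISSS  (L3)  txn=∅  M[L3]=0
step 17: P3: store L1 := 82  ⟶  IIIM  (L1)  txn=BusUpgr  M[L1]=90
step 18: P3: load  L2  ⟶  SSSS  (L2)  txn=BusRd  M[L2]=68
step 19: P2: store L2 := 52  ⟶  IIMI  (L2)  txn=BusUpgr  M[L2]=68
step 20: P1: load  L2  ⟶  ISSI  (L2)  txn=BusRd+Flush  M[L2]=52
step 21: P2: load  L0  ⟶  IISS  (L0)  txn=BusRd  M[L0]=30
step 22: P0: load  L1  ⟶  SIIS  (L1)  txn=BusRd+Flush  M[L1]=82
step 23: P3: store L3 := 62  ⟶  IIIM  (L3)  txn=BusUpgr  M[L3]=0
step 24: P3: load  L1  ⟶  SIIS  (L1)  txn=∅  M[L1]=82
step 25: P0: load  L1  ⟶  SIIS  (L1)  txn=∅  M[L1]=82
step 26: P2: load  L1  ⟶  SISS  (L1)  txn=BusRd  M[L1]=82

bus = BusRd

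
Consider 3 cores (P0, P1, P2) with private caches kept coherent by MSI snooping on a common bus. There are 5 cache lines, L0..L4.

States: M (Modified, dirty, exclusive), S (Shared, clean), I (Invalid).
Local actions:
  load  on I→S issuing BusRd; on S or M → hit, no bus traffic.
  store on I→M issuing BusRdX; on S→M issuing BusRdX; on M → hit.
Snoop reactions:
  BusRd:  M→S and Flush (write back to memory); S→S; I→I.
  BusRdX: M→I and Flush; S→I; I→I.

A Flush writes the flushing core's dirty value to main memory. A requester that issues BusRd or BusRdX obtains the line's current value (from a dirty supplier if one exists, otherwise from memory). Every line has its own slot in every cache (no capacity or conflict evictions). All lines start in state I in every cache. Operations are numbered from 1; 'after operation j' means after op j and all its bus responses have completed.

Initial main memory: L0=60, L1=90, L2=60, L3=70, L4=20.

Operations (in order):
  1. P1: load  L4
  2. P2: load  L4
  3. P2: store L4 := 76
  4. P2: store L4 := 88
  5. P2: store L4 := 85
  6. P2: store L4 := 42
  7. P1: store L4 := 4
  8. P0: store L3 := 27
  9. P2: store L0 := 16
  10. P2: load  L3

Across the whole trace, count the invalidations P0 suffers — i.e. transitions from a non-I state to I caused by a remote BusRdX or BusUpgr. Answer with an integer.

step 1: P1: load  L4  ⟶  ISI  (L4)  txn=BusRd  M[L4]=20
step 2: P2: load  L4  ⟶  ISS  (L4)  txn=BusRd  M[L4]=20
step 3: P2: store L4 := 76  ⟶  IIM  (L4)  txn=BusRdX  M[L4]=20
step 4: P2: store L4 := 88  ⟶  IIM  (L4)  txn=∅  M[L4]=20
step 5: P2: store L4 := 85  ⟶  IIM  (L4)  txn=∅  M[L4]=20
step 6: P2: store L4 := 42  ⟶  IIM  (L4)  txn=∅  M[L4]=20
step 7: P1: store L4 := 4  ⟶  IMI  (L4)  txn=BusRdX+Flush  M[L4]=42
step 8: P0: store L3 := 27  ⟶  MII  (L3)  txn=BusRdX  M[L3]=70
step 9: P2: store L0 := 16  ⟶  IIM  (L0)  txn=BusRdX  M[L0]=60
step 10: P2: load  L3  ⟶  SIS  (L3)  txn=BusRd+Flush  M[L3]=27

invalidations = 0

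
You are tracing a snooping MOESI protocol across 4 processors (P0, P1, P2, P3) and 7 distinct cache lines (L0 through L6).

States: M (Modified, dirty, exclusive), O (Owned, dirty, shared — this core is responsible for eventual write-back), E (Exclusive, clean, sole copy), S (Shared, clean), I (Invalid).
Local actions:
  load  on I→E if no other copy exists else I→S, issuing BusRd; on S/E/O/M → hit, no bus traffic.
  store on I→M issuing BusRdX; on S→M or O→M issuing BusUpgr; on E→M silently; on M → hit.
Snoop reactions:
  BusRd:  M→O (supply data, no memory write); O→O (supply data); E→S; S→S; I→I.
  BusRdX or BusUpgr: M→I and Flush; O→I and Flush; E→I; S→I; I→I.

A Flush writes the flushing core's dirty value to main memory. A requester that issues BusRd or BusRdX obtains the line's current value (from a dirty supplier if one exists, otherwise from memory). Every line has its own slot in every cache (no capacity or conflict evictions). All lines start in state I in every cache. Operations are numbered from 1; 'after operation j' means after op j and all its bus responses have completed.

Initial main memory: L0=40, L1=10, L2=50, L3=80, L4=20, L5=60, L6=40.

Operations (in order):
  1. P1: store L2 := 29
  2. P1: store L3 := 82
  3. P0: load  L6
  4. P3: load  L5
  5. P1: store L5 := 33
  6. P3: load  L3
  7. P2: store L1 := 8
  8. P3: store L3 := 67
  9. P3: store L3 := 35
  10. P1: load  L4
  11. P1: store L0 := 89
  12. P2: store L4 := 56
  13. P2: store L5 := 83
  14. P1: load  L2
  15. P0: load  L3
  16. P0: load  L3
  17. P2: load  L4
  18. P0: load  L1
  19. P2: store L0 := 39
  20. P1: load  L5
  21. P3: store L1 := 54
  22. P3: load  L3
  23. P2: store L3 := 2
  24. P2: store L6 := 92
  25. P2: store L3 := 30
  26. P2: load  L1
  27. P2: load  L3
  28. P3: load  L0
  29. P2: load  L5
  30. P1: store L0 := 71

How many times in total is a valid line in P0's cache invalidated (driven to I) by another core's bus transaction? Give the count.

invalidations = 3

[1] P1: store L2 := 29 | P0:I, P1:M(29), P2:I, P3:I | bus: BusRdX
[2] P1: store L3 := 82 | P0:I, P1:M(82), P2:I, P3:I | bus: BusRdX
[3] P0: load  L6 | P0:E(40), P1:I, P2:I, P3:I | bus: BusRd
[4] P3: load  L5 | P0:I, P1:I, P2:I, P3:E(60) | bus: BusRd
[5] P1: store L5 := 33 | P0:I, P1:M(33), P2:I, P3:I | bus: BusRdX
[6] P3: load  L3 | P0:I, P1:O(82), P2:I, P3:S(82) | bus: BusRd
[7] P2: store L1 := 8 | P0:I, P1:I, P2:M(8), P3:I | bus: BusRdX
[8] P3: store L3 := 67 | P0:I, P1:I, P2:I, P3:M(67) | bus: BusUpgr,Flush
[9] P3: store L3 := 35 | P0:I, P1:I, P2:I, P3:M(35) | bus: none
[10] P1: load  L4 | P0:I, P1:E(20), P2:I, P3:I | bus: BusRd
[11] P1: store L0 := 89 | P0:I, P1:M(89), P2:I, P3:I | bus: BusRdX
[12] P2: store L4 := 56 | P0:I, P1:I, P2:M(56), P3:I | bus: BusRdX
[13] P2: store L5 := 83 | P0:I, P1:I, P2:M(83), P3:I | bus: BusRdX,Flush
[14] P1: load  L2 | P0:I, P1:M(29), P2:I, P3:I | bus: none
[15] P0: load  L3 | P0:S(35), P1:I, P2:I, P3:O(35) | bus: BusRd
[16] P0: load  L3 | P0:S(35), P1:I, P2:I, P3:O(35) | bus: none
[17] P2: load  L4 | P0:I, P1:I, P2:M(56), P3:I | bus: none
[18] P0: load  L1 | P0:S(8), P1:I, P2:O(8), P3:I | bus: BusRd
[19] P2: store L0 := 39 | P0:I, P1:I, P2:M(39), P3:I | bus: BusRdX,Flush
[20] P1: load  L5 | P0:I, P1:S(83), P2:O(83), P3:I | bus: BusRd
[21] P3: store L1 := 54 | P0:I, P1:I, P2:I, P3:M(54) | bus: BusRdX,Flush
[22] P3: load  L3 | P0:S(35), P1:I, P2:I, P3:O(35) | bus: none
[23] P2: store L3 := 2 | P0:I, P1:I, P2:M(2), P3:I | bus: BusRdX,Flush
[24] P2: store L6 := 92 | P0:I, P1:I, P2:M(92), P3:I | bus: BusRdX
[25] P2: store L3 := 30 | P0:I, P1:I, P2:M(30), P3:I | bus: none
[26] P2: load  L1 | P0:I, P1:I, P2:S(54), P3:O(54) | bus: BusRd
[27] P2: load  L3 | P0:I, P1:I, P2:M(30), P3:I | bus: none
[28] P3: load  L0 | P0:I, P1:I, P2:O(39), P3:S(39) | bus: BusRd
[29] P2: load  L5 | P0:I, P1:S(83), P2:O(83), P3:I | bus: none
[30] P1: store L0 := 71 | P0:I, P1:M(71), P2:I, P3:I | bus: BusRdX,Flush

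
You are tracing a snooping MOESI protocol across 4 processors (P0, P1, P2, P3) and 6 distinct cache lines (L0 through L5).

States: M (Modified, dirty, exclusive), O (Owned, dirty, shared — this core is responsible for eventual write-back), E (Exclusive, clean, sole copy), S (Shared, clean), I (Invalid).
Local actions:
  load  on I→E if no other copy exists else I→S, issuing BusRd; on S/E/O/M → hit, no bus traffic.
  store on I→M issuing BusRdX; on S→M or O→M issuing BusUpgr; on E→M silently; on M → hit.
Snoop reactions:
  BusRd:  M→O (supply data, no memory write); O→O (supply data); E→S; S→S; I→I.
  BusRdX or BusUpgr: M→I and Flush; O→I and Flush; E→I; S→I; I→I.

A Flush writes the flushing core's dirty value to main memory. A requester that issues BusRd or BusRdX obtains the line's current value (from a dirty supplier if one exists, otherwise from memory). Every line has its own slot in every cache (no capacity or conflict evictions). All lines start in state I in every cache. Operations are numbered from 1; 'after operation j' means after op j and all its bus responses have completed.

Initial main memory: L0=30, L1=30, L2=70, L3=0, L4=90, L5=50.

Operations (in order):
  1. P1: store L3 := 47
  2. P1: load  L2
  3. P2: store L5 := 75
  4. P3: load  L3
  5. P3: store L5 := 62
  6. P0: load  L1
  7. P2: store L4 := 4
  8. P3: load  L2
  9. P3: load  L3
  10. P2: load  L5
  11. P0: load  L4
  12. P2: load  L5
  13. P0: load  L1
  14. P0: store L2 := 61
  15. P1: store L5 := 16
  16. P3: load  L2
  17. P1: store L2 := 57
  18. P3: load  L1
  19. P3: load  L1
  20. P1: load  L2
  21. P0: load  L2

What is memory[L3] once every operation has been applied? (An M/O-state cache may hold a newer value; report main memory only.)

1. P1: store L3 := 47  bus=[BusRdX]  L3: P0=I P1=M P2=I P3=I  mem[L3]=0
2. P1: load  L2  bus=[BusRd]  L2: P0=I P1=E P2=I P3=I  mem[L2]=70
3. P2: store L5 := 75  bus=[BusRdX]  L5: P0=I P1=I P2=M P3=I  mem[L5]=50
4. P3: load  L3  bus=[BusRd]  L3: P0=I P1=O P2=I P3=S  mem[L3]=0
5. P3: store L5 := 62  bus=[BusRdX,Flush]  L5: P0=I P1=I P2=I P3=M  mem[L5]=75
6. P0: load  L1  bus=[BusRd]  L1: P0=E P1=I P2=I P3=I  mem[L1]=30
7. P2: store L4 := 4  bus=[BusRdX]  L4: P0=I P1=I P2=M P3=I  mem[L4]=90
8. P3: load  L2  bus=[BusRd]  L2: P0=I P1=S P2=I P3=S  mem[L2]=70
9. P3: load  L3  bus=[-]  L3: P0=I P1=O P2=I P3=S  mem[L3]=0
10. P2: load  L5  bus=[BusRd]  L5: P0=I P1=I P2=S P3=O  mem[L5]=75
11. P0: load  L4  bus=[BusRd]  L4: P0=S P1=I P2=O P3=I  mem[L4]=90
12. P2: load  L5  bus=[-]  L5: P0=I P1=I P2=S P3=O  mem[L5]=75
13. P0: load  L1  bus=[-]  L1: P0=E P1=I P2=I P3=I  mem[L1]=30
14. P0: store L2 := 61  bus=[BusRdX]  L2: P0=M P1=I P2=I P3=I  mem[L2]=70
15. P1: store L5 := 16  bus=[BusRdX,Flush]  L5: P0=I P1=M P2=I P3=I  mem[L5]=62
16. P3: load  L2  bus=[BusRd]  L2: P0=O P1=I P2=I P3=S  mem[L2]=70
17. P1: store L2 := 57  bus=[BusRdX,Flush]  L2: P0=I P1=M P2=I P3=I  mem[L2]=61
18. P3: load  L1  bus=[BusRd]  L1: P0=S P1=I P2=I P3=S  mem[L1]=30
19. P3: load  L1  bus=[-]  L1: P0=S P1=I P2=I P3=S  mem[L1]=30
20. P1: load  L2  bus=[-]  L2: P0=I P1=M P2=I P3=I  mem[L2]=61
21. P0: load  L2  bus=[BusRd]  L2: P0=S P1=O P2=I P3=I  mem[L2]=61

memory[L3] = 0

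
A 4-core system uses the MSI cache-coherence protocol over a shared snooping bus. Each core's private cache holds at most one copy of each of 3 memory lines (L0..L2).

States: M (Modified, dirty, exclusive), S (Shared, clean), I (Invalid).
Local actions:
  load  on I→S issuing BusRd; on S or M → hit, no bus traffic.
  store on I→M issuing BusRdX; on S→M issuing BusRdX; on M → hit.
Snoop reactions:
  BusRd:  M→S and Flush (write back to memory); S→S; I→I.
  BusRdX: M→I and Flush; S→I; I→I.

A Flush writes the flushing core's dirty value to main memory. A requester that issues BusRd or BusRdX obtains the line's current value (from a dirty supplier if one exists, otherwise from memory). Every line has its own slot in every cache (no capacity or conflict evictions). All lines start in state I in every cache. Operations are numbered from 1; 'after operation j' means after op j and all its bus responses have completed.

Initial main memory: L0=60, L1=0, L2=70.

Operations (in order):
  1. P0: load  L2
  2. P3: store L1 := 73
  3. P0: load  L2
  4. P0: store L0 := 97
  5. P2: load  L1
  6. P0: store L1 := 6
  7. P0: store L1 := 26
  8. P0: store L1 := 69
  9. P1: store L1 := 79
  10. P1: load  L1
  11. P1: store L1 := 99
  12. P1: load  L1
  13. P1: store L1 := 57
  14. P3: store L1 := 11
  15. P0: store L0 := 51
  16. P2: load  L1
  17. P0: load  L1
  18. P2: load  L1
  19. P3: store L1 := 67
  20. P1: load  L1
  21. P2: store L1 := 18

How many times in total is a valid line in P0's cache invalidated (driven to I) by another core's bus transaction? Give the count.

invalidations = 2

1. P0: load  L2  bus=[BusRd]  L2: P0=S P1=I P2=I P3=I  mem[L2]=70
2. P3: store L1 := 73  bus=[BusRdX]  L1: P0=I P1=I P2=I P3=M  mem[L1]=0
3. P0: load  L2  bus=[-]  L2: P0=S P1=I P2=I P3=I  mem[L2]=70
4. P0: store L0 := 97  bus=[BusRdX]  L0: P0=M P1=I P2=I P3=I  mem[L0]=60
5. P2: load  L1  bus=[BusRd,Flush]  L1: P0=I P1=I P2=S P3=S  mem[L1]=73
6. P0: store L1 := 6  bus=[BusRdX]  L1: P0=M P1=I P2=I P3=I  mem[L1]=73
7. P0: store L1 := 26  bus=[-]  L1: P0=M P1=I P2=I P3=I  mem[L1]=73
8. P0: store L1 := 69  bus=[-]  L1: P0=M P1=I P2=I P3=I  mem[L1]=73
9. P1: store L1 := 79  bus=[BusRdX,Flush]  L1: P0=I P1=M P2=I P3=I  mem[L1]=69
10. P1: load  L1  bus=[-]  L1: P0=I P1=M P2=I P3=I  mem[L1]=69
11. P1: store L1 := 99  bus=[-]  L1: P0=I P1=M P2=I P3=I  mem[L1]=69
12. P1: load  L1  bus=[-]  L1: P0=I P1=M P2=I P3=I  mem[L1]=69
13. P1: store L1 := 57  bus=[-]  L1: P0=I P1=M P2=I P3=I  mem[L1]=69
14. P3: store L1 := 11  bus=[BusRdX,Flush]  L1: P0=I P1=I P2=I P3=M  mem[L1]=57
15. P0: store L0 := 51  bus=[-]  L0: P0=M P1=I P2=I P3=I  mem[L0]=60
16. P2: load  L1  bus=[BusRd,Flush]  L1: P0=I P1=I P2=S P3=S  mem[L1]=11
17. P0: load  L1  bus=[BusRd]  L1: P0=S P1=I P2=S P3=S  mem[L1]=11
18. P2: load  L1  bus=[-]  L1: P0=S P1=I P2=S P3=S  mem[L1]=11
19. P3: store L1 := 67  bus=[BusRdX]  L1: P0=I P1=I P2=I P3=M  mem[L1]=11
20. P1: load  L1  bus=[BusRd,Flush]  L1: P0=I P1=S P2=I P3=S  mem[L1]=67
21. P2: store L1 := 18  bus=[BusRdX]  L1: P0=I P1=I P2=M P3=I  mem[L1]=67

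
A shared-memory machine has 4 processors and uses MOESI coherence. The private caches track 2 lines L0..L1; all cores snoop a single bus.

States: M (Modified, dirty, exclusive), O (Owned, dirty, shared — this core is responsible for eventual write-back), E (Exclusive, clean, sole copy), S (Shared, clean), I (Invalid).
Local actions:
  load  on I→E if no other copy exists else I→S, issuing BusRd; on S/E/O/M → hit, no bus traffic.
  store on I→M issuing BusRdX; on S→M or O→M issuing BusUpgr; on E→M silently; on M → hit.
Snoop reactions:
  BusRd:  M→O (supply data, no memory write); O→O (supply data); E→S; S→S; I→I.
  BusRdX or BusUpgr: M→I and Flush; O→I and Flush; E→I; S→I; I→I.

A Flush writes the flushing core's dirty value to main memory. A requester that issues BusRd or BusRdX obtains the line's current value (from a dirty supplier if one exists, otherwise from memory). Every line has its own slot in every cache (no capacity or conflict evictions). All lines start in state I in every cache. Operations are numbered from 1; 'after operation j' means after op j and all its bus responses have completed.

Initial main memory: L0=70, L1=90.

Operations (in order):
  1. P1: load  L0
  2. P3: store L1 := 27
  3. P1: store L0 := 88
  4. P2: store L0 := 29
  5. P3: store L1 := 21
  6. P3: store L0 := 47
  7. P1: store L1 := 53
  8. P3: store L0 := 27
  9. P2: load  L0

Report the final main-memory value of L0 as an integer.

memory[L0] = 29

  op1 P1: load  L0 → I/E/I/I on L0; bus BusRd; mem=70
  op2 P3: store L1 := 27 → I/I/I/M on L1; bus BusRdX; mem=90
  op3 P1: store L0 := 88 → I/M/I/I on L0; bus (none); mem=70
  op4 P2: store L0 := 29 → I/I/M/I on L0; bus BusRdX Flush; mem=88
  op5 P3: store L1 := 21 → I/I/I/M on L1; bus (none); mem=90
  op6 P3: store L0 := 47 → I/I/I/M on L0; bus BusRdX Flush; mem=29
  op7 P1: store L1 := 53 → I/M/I/I on L1; bus BusRdX Flush; mem=21
  op8 P3: store L0 := 27 → I/I/I/M on L0; bus (none); mem=29
  op9 P2: load  L0 → I/I/S/O on L0; bus BusRd; mem=29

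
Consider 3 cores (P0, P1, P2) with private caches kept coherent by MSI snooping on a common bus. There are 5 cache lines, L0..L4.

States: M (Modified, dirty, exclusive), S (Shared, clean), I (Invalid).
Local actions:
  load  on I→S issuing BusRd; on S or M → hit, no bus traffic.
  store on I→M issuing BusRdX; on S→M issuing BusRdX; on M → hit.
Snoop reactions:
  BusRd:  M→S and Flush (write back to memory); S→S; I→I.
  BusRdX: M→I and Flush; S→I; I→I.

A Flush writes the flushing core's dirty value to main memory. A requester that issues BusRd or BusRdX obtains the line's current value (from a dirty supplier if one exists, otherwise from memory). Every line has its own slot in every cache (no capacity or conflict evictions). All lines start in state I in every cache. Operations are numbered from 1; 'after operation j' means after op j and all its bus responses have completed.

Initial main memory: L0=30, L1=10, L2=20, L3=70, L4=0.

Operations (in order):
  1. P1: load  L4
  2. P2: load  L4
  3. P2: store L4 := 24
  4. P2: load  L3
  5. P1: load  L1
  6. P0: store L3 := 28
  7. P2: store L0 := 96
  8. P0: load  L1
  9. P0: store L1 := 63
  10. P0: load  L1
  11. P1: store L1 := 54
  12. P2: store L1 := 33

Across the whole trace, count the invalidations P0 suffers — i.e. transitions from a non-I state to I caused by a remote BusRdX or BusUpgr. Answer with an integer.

1. P1: load  L4  bus=[BusRd]  L4: P0=I P1=S P2=I  mem[L4]=0
2. P2: load  L4  bus=[BusRd]  L4: P0=I P1=S P2=S  mem[L4]=0
3. P2: store L4 := 24  bus=[BusRdX]  L4: P0=I P1=I P2=M  mem[L4]=0
4. P2: load  L3  bus=[BusRd]  L3: P0=I P1=I P2=S  mem[L3]=70
5. P1: load  L1  bus=[BusRd]  L1: P0=I P1=S P2=I  mem[L1]=10
6. P0: store L3 := 28  bus=[BusRdX]  L3: P0=M P1=I P2=I  mem[L3]=70
7. P2: store L0 := 96  bus=[BusRdX]  L0: P0=I P1=I P2=M  mem[L0]=30
8. P0: load  L1  bus=[BusRd]  L1: P0=S P1=S P2=I  mem[L1]=10
9. P0: store L1 := 63  bus=[BusRdX]  L1: P0=M P1=I P2=I  mem[L1]=10
10. P0: load  L1  bus=[-]  L1: P0=M P1=I P2=I  mem[L1]=10
11. P1: store L1 := 54  bus=[BusRdX,Flush]  L1: P0=I P1=M P2=I  mem[L1]=63
12. P2: store L1 := 33  bus=[BusRdX,Flush]  L1: P0=I P1=I P2=M  mem[L1]=54

invalidations = 1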